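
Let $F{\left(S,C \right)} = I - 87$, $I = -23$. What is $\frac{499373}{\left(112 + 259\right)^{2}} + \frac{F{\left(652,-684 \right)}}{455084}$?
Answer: $\frac{2318791039}{639165478} \approx 3.6278$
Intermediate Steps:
$F{\left(S,C \right)} = -110$ ($F{\left(S,C \right)} = -23 - 87 = -110$)
$\frac{499373}{\left(112 + 259\right)^{2}} + \frac{F{\left(652,-684 \right)}}{455084} = \frac{499373}{\left(112 + 259\right)^{2}} - \frac{110}{455084} = \frac{499373}{371^{2}} - \frac{55}{227542} = \frac{499373}{137641} - \frac{55}{227542} = 499373 \cdot \frac{1}{137641} - \frac{55}{227542} = \frac{71339}{19663} - \frac{55}{227542} = \frac{2318791039}{639165478}$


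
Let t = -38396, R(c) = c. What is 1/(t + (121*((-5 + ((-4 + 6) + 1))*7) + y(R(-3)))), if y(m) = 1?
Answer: -1/40089 ≈ -2.4944e-5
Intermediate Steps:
1/(t + (121*((-5 + ((-4 + 6) + 1))*7) + y(R(-3)))) = 1/(-38396 + (121*((-5 + ((-4 + 6) + 1))*7) + 1)) = 1/(-38396 + (121*((-5 + (2 + 1))*7) + 1)) = 1/(-38396 + (121*((-5 + 3)*7) + 1)) = 1/(-38396 + (121*(-2*7) + 1)) = 1/(-38396 + (121*(-14) + 1)) = 1/(-38396 + (-1694 + 1)) = 1/(-38396 - 1693) = 1/(-40089) = -1/40089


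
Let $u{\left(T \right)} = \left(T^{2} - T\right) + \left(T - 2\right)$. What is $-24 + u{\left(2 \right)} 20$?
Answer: $16$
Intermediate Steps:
$u{\left(T \right)} = -2 + T^{2}$ ($u{\left(T \right)} = \left(T^{2} - T\right) + \left(-2 + T\right) = -2 + T^{2}$)
$-24 + u{\left(2 \right)} 20 = -24 + \left(-2 + 2^{2}\right) 20 = -24 + \left(-2 + 4\right) 20 = -24 + 2 \cdot 20 = -24 + 40 = 16$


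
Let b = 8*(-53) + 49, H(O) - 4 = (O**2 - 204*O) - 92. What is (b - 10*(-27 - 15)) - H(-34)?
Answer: -7959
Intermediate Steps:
H(O) = -88 + O**2 - 204*O (H(O) = 4 + ((O**2 - 204*O) - 92) = 4 + (-92 + O**2 - 204*O) = -88 + O**2 - 204*O)
b = -375 (b = -424 + 49 = -375)
(b - 10*(-27 - 15)) - H(-34) = (-375 - 10*(-27 - 15)) - (-88 + (-34)**2 - 204*(-34)) = (-375 - 10*(-42)) - (-88 + 1156 + 6936) = (-375 - 1*(-420)) - 1*8004 = (-375 + 420) - 8004 = 45 - 8004 = -7959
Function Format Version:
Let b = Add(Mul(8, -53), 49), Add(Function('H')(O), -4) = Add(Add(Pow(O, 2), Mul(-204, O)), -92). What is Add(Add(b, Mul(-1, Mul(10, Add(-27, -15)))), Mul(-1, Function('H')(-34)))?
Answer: -7959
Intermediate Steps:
Function('H')(O) = Add(-88, Pow(O, 2), Mul(-204, O)) (Function('H')(O) = Add(4, Add(Add(Pow(O, 2), Mul(-204, O)), -92)) = Add(4, Add(-92, Pow(O, 2), Mul(-204, O))) = Add(-88, Pow(O, 2), Mul(-204, O)))
b = -375 (b = Add(-424, 49) = -375)
Add(Add(b, Mul(-1, Mul(10, Add(-27, -15)))), Mul(-1, Function('H')(-34))) = Add(Add(-375, Mul(-1, Mul(10, Add(-27, -15)))), Mul(-1, Add(-88, Pow(-34, 2), Mul(-204, -34)))) = Add(Add(-375, Mul(-1, Mul(10, -42))), Mul(-1, Add(-88, 1156, 6936))) = Add(Add(-375, Mul(-1, -420)), Mul(-1, 8004)) = Add(Add(-375, 420), -8004) = Add(45, -8004) = -7959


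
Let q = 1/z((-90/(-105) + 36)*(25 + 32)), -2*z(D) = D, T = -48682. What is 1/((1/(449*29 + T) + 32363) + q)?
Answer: 87405111/2828691521633 ≈ 3.0899e-5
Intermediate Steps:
z(D) = -D/2
q = -7/7353 (q = 1/(-(-90/(-105) + 36)*(25 + 32)/2) = 1/(-(-90*(-1/105) + 36)*57/2) = 1/(-(6/7 + 36)*57/2) = 1/(-129*57/7) = 1/(-½*14706/7) = 1/(-7353/7) = -7/7353 ≈ -0.00095199)
1/((1/(449*29 + T) + 32363) + q) = 1/((1/(449*29 - 48682) + 32363) - 7/7353) = 1/((1/(13021 - 48682) + 32363) - 7/7353) = 1/((1/(-35661) + 32363) - 7/7353) = 1/((-1/35661 + 32363) - 7/7353) = 1/(1154096942/35661 - 7/7353) = 1/(2828691521633/87405111) = 87405111/2828691521633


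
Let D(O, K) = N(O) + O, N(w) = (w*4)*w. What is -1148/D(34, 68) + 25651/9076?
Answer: 54531555/21138004 ≈ 2.5798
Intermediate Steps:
N(w) = 4*w**2 (N(w) = (4*w)*w = 4*w**2)
D(O, K) = O + 4*O**2 (D(O, K) = 4*O**2 + O = O + 4*O**2)
-1148/D(34, 68) + 25651/9076 = -1148*1/(34*(1 + 4*34)) + 25651/9076 = -1148*1/(34*(1 + 136)) + 25651*(1/9076) = -1148/(34*137) + 25651/9076 = -1148/4658 + 25651/9076 = -1148*1/4658 + 25651/9076 = -574/2329 + 25651/9076 = 54531555/21138004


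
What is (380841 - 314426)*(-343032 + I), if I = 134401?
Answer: -13856227865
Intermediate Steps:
(380841 - 314426)*(-343032 + I) = (380841 - 314426)*(-343032 + 134401) = 66415*(-208631) = -13856227865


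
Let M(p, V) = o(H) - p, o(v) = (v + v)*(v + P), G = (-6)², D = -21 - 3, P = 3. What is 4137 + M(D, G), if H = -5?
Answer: 4181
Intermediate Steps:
D = -24
G = 36
o(v) = 2*v*(3 + v) (o(v) = (v + v)*(v + 3) = (2*v)*(3 + v) = 2*v*(3 + v))
M(p, V) = 20 - p (M(p, V) = 2*(-5)*(3 - 5) - p = 2*(-5)*(-2) - p = 20 - p)
4137 + M(D, G) = 4137 + (20 - 1*(-24)) = 4137 + (20 + 24) = 4137 + 44 = 4181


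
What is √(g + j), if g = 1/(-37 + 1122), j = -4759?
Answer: I*√5602412690/1085 ≈ 68.985*I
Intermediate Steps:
g = 1/1085 ≈ 0.00092166
√(g + j) = √(1/1085 - 4759) = √(-5163514/1085) = I*√5602412690/1085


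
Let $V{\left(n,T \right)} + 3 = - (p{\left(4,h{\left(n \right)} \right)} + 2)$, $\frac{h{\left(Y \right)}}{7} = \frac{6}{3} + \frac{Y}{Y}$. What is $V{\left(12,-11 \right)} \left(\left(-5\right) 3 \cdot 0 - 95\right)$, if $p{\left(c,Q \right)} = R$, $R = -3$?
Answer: $190$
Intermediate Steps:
$h{\left(Y \right)} = 21$ ($h{\left(Y \right)} = 7 \left(\frac{6}{3} + \frac{Y}{Y}\right) = 7 \left(6 \cdot \frac{1}{3} + 1\right) = 7 \left(2 + 1\right) = 7 \cdot 3 = 21$)
$p{\left(c,Q \right)} = -3$
$V{\left(n,T \right)} = -2$ ($V{\left(n,T \right)} = -3 - \left(-3 + 2\right) = -3 - -1 = -3 + 1 = -2$)
$V{\left(12,-11 \right)} \left(\left(-5\right) 3 \cdot 0 - 95\right) = - 2 \left(\left(-5\right) 3 \cdot 0 - 95\right) = - 2 \left(\left(-15\right) 0 - 95\right) = - 2 \left(0 - 95\right) = \left(-2\right) \left(-95\right) = 190$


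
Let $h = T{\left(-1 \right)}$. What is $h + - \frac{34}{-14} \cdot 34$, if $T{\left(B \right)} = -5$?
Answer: $\frac{543}{7} \approx 77.571$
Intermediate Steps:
$h = -5$
$h + - \frac{34}{-14} \cdot 34 = -5 + - \frac{34}{-14} \cdot 34 = -5 + \left(-34\right) \left(- \frac{1}{14}\right) 34 = -5 + \frac{17}{7} \cdot 34 = -5 + \frac{578}{7} = \frac{543}{7}$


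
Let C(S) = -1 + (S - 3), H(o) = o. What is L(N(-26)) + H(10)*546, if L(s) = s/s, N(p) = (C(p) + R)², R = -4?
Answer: 5461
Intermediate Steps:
C(S) = -4 + S (C(S) = -1 + (-3 + S) = -4 + S)
N(p) = (-8 + p)² (N(p) = ((-4 + p) - 4)² = (-8 + p)²)
L(s) = 1
L(N(-26)) + H(10)*546 = 1 + 10*546 = 1 + 5460 = 5461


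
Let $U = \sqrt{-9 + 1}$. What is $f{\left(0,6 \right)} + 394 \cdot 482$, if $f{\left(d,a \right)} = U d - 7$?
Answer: $189901$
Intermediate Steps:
$U = 2 i \sqrt{2}$ ($U = \sqrt{-8} = 2 i \sqrt{2} \approx 2.8284 i$)
$f{\left(d,a \right)} = -7 + 2 i d \sqrt{2}$ ($f{\left(d,a \right)} = 2 i \sqrt{2} d - 7 = 2 i d \sqrt{2} - 7 = -7 + 2 i d \sqrt{2}$)
$f{\left(0,6 \right)} + 394 \cdot 482 = \left(-7 + 2 i 0 \sqrt{2}\right) + 394 \cdot 482 = \left(-7 + 0\right) + 189908 = -7 + 189908 = 189901$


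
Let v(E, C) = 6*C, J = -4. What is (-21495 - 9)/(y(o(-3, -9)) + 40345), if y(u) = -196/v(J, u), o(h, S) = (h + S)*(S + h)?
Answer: -4644864/8714471 ≈ -0.53301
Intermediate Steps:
o(h, S) = (S + h)² (o(h, S) = (S + h)*(S + h) = (S + h)²)
y(u) = -98/(3*u) (y(u) = -196*1/(6*u) = -98/(3*u))
(-21495 - 9)/(y(o(-3, -9)) + 40345) = (-21495 - 9)/(-98/(3*(-9 - 3)²) + 40345) = -21504/(-98/(3*((-12)²)) + 40345) = -21504/(-98/3/144 + 40345) = -21504/(-98/3*1/144 + 40345) = -21504/(-49/216 + 40345) = -21504/8714471/216 = -21504*216/8714471 = -4644864/8714471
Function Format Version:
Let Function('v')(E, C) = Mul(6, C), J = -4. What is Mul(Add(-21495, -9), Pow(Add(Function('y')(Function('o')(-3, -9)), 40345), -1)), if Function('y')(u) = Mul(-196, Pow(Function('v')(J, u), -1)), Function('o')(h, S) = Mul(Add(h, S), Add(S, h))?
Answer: Rational(-4644864, 8714471) ≈ -0.53301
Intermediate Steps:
Function('o')(h, S) = Pow(Add(S, h), 2) (Function('o')(h, S) = Mul(Add(S, h), Add(S, h)) = Pow(Add(S, h), 2))
Function('y')(u) = Mul(Rational(-98, 3), Pow(u, -1)) (Function('y')(u) = Mul(-196, Pow(Mul(6, u), -1)) = Mul(-196, Mul(Rational(1, 6), Pow(u, -1))) = Mul(Rational(-98, 3), Pow(u, -1)))
Mul(Add(-21495, -9), Pow(Add(Function('y')(Function('o')(-3, -9)), 40345), -1)) = Mul(Add(-21495, -9), Pow(Add(Mul(Rational(-98, 3), Pow(Pow(Add(-9, -3), 2), -1)), 40345), -1)) = Mul(-21504, Pow(Add(Mul(Rational(-98, 3), Pow(Pow(-12, 2), -1)), 40345), -1)) = Mul(-21504, Pow(Add(Mul(Rational(-98, 3), Pow(144, -1)), 40345), -1)) = Mul(-21504, Pow(Add(Mul(Rational(-98, 3), Rational(1, 144)), 40345), -1)) = Mul(-21504, Pow(Add(Rational(-49, 216), 40345), -1)) = Mul(-21504, Pow(Rational(8714471, 216), -1)) = Mul(-21504, Rational(216, 8714471)) = Rational(-4644864, 8714471)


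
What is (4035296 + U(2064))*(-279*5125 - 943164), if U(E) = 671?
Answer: -9577507093713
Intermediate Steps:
(4035296 + U(2064))*(-279*5125 - 943164) = (4035296 + 671)*(-279*5125 - 943164) = 4035967*(-1429875 - 943164) = 4035967*(-2373039) = -9577507093713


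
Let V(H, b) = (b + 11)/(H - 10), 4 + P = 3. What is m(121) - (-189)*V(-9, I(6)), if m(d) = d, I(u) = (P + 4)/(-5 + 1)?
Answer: 1447/76 ≈ 19.039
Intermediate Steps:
P = -1 (P = -4 + 3 = -1)
I(u) = -¾ (I(u) = (-1 + 4)/(-5 + 1) = 3/(-4) = 3*(-¼) = -¾)
V(H, b) = (11 + b)/(-10 + H)
m(121) - (-189)*V(-9, I(6)) = 121 - (-189)*(11 - ¾)/(-10 - 9) = 121 - (-189)*(41/4)/(-19) = 121 - (-189)*(-1/19*41/4) = 121 - (-189)*(-41)/76 = 121 - 1*7749/76 = 121 - 7749/76 = 1447/76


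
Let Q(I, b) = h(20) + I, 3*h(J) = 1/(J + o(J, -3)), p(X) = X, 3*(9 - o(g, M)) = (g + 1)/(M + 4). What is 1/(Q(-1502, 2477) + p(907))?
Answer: -66/39269 ≈ -0.0016807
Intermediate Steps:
o(g, M) = 9 - (1 + g)/(3*(4 + M)) (o(g, M) = 9 - (g + 1)/(3*(M + 4)) = 9 - (1 + g)/(3*(4 + M)))
h(J) = 1/(3*(26/3 + 2*J/3)) (h(J) = 1/(3*(J + (107 - J + 27*(-3))/(3*(4 - 3)))) = 1/(3*(J + (⅓)*(107 - J - 81)/1)) = 1/(3*(J + (⅓)*1*(26 - J))) = 1/(3*(J + (26/3 - J/3))) = 1/(3*(26/3 + 2*J/3)))
Q(I, b) = 1/66 + I (Q(I, b) = 1/(2*(13 + 20)) + I = (½)/33 + I = (½)*(1/33) + I = 1/66 + I)
1/(Q(-1502, 2477) + p(907)) = 1/((1/66 - 1502) + 907) = 1/(-99131/66 + 907) = 1/(-39269/66) = -66/39269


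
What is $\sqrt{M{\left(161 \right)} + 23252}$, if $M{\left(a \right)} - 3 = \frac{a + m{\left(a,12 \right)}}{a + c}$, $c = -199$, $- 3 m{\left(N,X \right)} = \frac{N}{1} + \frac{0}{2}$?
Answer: $\frac{\sqrt{75546318}}{57} \approx 152.49$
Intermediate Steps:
$m{\left(N,X \right)} = - \frac{N}{3}$ ($m{\left(N,X \right)} = - \frac{\frac{N}{1} + \frac{0}{2}}{3} = - \frac{N 1 + 0 \cdot \frac{1}{2}}{3} = - \frac{N + 0}{3} = - \frac{N}{3}$)
$M{\left(a \right)} = 3 + \frac{2 a}{3 \left(-199 + a\right)}$ ($M{\left(a \right)} = 3 + \frac{a - \frac{a}{3}}{a - 199} = 3 + \frac{\frac{2}{3} a}{-199 + a} = 3 + \frac{2 a}{3 \left(-199 + a\right)}$)
$\sqrt{M{\left(161 \right)} + 23252} = \sqrt{\frac{-1791 + 11 \cdot 161}{3 \left(-199 + 161\right)} + 23252} = \sqrt{\frac{-1791 + 1771}{3 \left(-38\right)} + 23252} = \sqrt{\frac{1}{3} \left(- \frac{1}{38}\right) \left(-20\right) + 23252} = \sqrt{\frac{10}{57} + 23252} = \sqrt{\frac{1325374}{57}} = \frac{\sqrt{75546318}}{57}$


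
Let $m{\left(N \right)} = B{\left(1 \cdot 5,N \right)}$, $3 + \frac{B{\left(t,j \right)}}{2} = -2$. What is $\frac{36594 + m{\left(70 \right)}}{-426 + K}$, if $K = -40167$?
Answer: $- \frac{36584}{40593} \approx -0.90124$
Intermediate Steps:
$B{\left(t,j \right)} = -10$ ($B{\left(t,j \right)} = -6 + 2 \left(-2\right) = -6 - 4 = -10$)
$m{\left(N \right)} = -10$
$\frac{36594 + m{\left(70 \right)}}{-426 + K} = \frac{36594 - 10}{-426 - 40167} = \frac{36584}{-40593} = 36584 \left(- \frac{1}{40593}\right) = - \frac{36584}{40593}$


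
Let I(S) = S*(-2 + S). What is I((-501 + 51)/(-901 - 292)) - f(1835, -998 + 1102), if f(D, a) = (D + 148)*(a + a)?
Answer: -587039846736/1423249 ≈ -4.1246e+5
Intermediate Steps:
f(D, a) = 2*a*(148 + D) (f(D, a) = (148 + D)*(2*a) = 2*a*(148 + D))
I((-501 + 51)/(-901 - 292)) - f(1835, -998 + 1102) = ((-501 + 51)/(-901 - 292))*(-2 + (-501 + 51)/(-901 - 292)) - 2*(-998 + 1102)*(148 + 1835) = (-450/(-1193))*(-2 - 450/(-1193)) - 2*104*1983 = (-450*(-1/1193))*(-2 - 450*(-1/1193)) - 1*412464 = 450*(-2 + 450/1193)/1193 - 412464 = (450/1193)*(-1936/1193) - 412464 = -871200/1423249 - 412464 = -587039846736/1423249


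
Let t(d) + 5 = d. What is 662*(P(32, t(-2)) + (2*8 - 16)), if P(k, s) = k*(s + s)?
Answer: -296576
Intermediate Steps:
t(d) = -5 + d
P(k, s) = 2*k*s (P(k, s) = k*(2*s) = 2*k*s)
662*(P(32, t(-2)) + (2*8 - 16)) = 662*(2*32*(-5 - 2) + (2*8 - 16)) = 662*(2*32*(-7) + (16 - 16)) = 662*(-448 + 0) = 662*(-448) = -296576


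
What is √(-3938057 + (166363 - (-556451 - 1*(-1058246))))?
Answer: I*√4273489 ≈ 2067.2*I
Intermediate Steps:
√(-3938057 + (166363 - (-556451 - 1*(-1058246)))) = √(-3938057 + (166363 - (-556451 + 1058246))) = √(-3938057 + (166363 - 1*501795)) = √(-3938057 + (166363 - 501795)) = √(-3938057 - 335432) = √(-4273489) = I*√4273489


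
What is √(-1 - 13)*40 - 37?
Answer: -37 + 40*I*√14 ≈ -37.0 + 149.67*I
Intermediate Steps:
√(-1 - 13)*40 - 37 = √(-14)*40 - 37 = (I*√14)*40 - 37 = 40*I*√14 - 37 = -37 + 40*I*√14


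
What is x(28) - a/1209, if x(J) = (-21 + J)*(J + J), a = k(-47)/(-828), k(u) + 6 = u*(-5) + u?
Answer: 15092791/38502 ≈ 392.00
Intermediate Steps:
k(u) = -6 - 4*u (k(u) = -6 + (u*(-5) + u) = -6 + (-5*u + u) = -6 - 4*u)
a = -91/414 (a = (-6 - 4*(-47))/(-828) = (-6 + 188)*(-1/828) = 182*(-1/828) = -91/414 ≈ -0.21981)
x(J) = 2*J*(-21 + J) (x(J) = (-21 + J)*(2*J) = 2*J*(-21 + J))
x(28) - a/1209 = 2*28*(-21 + 28) - (-91)/(414*1209) = 2*28*7 - (-91)/(414*1209) = 392 - 1*(-7/38502) = 392 + 7/38502 = 15092791/38502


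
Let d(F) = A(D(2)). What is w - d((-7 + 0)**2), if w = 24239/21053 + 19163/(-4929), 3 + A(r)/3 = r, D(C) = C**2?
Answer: -595275319/103770237 ≈ -5.7365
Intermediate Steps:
A(r) = -9 + 3*r
d(F) = 3 (d(F) = -9 + 3*2**2 = -9 + 3*4 = -9 + 12 = 3)
w = -283964608/103770237 (w = 24239*(1/21053) + 19163*(-1/4929) = 24239/21053 - 19163/4929 = -283964608/103770237 ≈ -2.7365)
w - d((-7 + 0)**2) = -283964608/103770237 - 1*3 = -283964608/103770237 - 3 = -595275319/103770237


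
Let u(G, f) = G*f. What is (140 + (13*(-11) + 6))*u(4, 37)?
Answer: 444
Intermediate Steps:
(140 + (13*(-11) + 6))*u(4, 37) = (140 + (13*(-11) + 6))*(4*37) = (140 + (-143 + 6))*148 = (140 - 137)*148 = 3*148 = 444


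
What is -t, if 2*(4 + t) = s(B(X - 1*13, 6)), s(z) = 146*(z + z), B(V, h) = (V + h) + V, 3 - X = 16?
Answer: 6720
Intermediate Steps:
X = -13 (X = 3 - 1*16 = 3 - 16 = -13)
B(V, h) = h + 2*V
s(z) = 292*z (s(z) = 146*(2*z) = 292*z)
t = -6720 (t = -4 + (292*(6 + 2*(-13 - 1*13)))/2 = -4 + (292*(6 + 2*(-13 - 13)))/2 = -4 + (292*(6 + 2*(-26)))/2 = -4 + (292*(6 - 52))/2 = -4 + (292*(-46))/2 = -4 + (½)*(-13432) = -4 - 6716 = -6720)
-t = -1*(-6720) = 6720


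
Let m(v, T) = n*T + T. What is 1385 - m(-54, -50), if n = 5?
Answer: 1685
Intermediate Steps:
m(v, T) = 6*T (m(v, T) = 5*T + T = 6*T)
1385 - m(-54, -50) = 1385 - 6*(-50) = 1385 - 1*(-300) = 1385 + 300 = 1685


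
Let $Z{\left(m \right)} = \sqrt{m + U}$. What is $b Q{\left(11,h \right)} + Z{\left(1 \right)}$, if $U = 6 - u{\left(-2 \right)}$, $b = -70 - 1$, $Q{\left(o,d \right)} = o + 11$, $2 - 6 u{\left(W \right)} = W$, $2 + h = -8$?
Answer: $-1562 + \frac{\sqrt{57}}{3} \approx -1559.5$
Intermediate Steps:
$h = -10$ ($h = -2 - 8 = -10$)
$u{\left(W \right)} = \frac{1}{3} - \frac{W}{6}$
$Q{\left(o,d \right)} = 11 + o$
$b = -71$ ($b = -70 - 1 = -71$)
$U = \frac{16}{3}$ ($U = 6 - \left(\frac{1}{3} - - \frac{1}{3}\right) = 6 - \left(\frac{1}{3} + \frac{1}{3}\right) = 6 - \frac{2}{3} = \frac{16}{3} \approx 5.3333$)
$Z{\left(m \right)} = \sqrt{\frac{16}{3} + m}$ ($Z{\left(m \right)} = \sqrt{m + \frac{16}{3}} = \sqrt{\frac{16}{3} + m}$)
$b Q{\left(11,h \right)} + Z{\left(1 \right)} = - 71 \left(11 + 11\right) + \frac{\sqrt{48 + 9 \cdot 1}}{3} = \left(-71\right) 22 + \frac{\sqrt{48 + 9}}{3} = -1562 + \frac{\sqrt{57}}{3}$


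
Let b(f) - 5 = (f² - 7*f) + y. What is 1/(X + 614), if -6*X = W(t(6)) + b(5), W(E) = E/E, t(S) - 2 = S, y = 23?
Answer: 6/3665 ≈ 0.0016371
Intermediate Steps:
t(S) = 2 + S
b(f) = 28 + f² - 7*f (b(f) = 5 + ((f² - 7*f) + 23) = 5 + (23 + f² - 7*f) = 28 + f² - 7*f)
W(E) = 1
X = -19/6 (X = -(1 + (28 + 5² - 7*5))/6 = -(1 + (28 + 25 - 35))/6 = -(1 + 18)/6 = -⅙*19 = -19/6 ≈ -3.1667)
1/(X + 614) = 1/(-19/6 + 614) = 1/(3665/6) = 6/3665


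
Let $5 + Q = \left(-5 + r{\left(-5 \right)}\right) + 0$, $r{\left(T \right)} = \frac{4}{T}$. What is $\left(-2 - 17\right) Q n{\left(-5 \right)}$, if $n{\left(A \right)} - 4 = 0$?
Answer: $\frac{4104}{5} \approx 820.8$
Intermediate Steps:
$Q = - \frac{54}{5}$ ($Q = -5 + \left(\left(-5 + \frac{4}{-5}\right) + 0\right) = -5 + \left(\left(-5 + 4 \left(- \frac{1}{5}\right)\right) + 0\right) = -5 + \left(\left(-5 - \frac{4}{5}\right) + 0\right) = -5 + \left(- \frac{29}{5} + 0\right) = -5 - \frac{29}{5} = - \frac{54}{5} \approx -10.8$)
$n{\left(A \right)} = 4$ ($n{\left(A \right)} = 4 + 0 = 4$)
$\left(-2 - 17\right) Q n{\left(-5 \right)} = \left(-2 - 17\right) \left(\left(- \frac{54}{5}\right) 4\right) = \left(-19\right) \left(- \frac{216}{5}\right) = \frac{4104}{5}$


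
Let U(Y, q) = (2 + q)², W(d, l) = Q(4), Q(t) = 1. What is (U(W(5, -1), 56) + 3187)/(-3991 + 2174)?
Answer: -6551/1817 ≈ -3.6054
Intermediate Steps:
W(d, l) = 1
(U(W(5, -1), 56) + 3187)/(-3991 + 2174) = ((2 + 56)² + 3187)/(-3991 + 2174) = (58² + 3187)/(-1817) = (3364 + 3187)*(-1/1817) = 6551*(-1/1817) = -6551/1817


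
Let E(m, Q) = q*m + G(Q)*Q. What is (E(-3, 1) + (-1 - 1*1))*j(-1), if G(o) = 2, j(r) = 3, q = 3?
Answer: -27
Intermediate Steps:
E(m, Q) = 2*Q + 3*m (E(m, Q) = 3*m + 2*Q = 2*Q + 3*m)
(E(-3, 1) + (-1 - 1*1))*j(-1) = ((2*1 + 3*(-3)) + (-1 - 1*1))*3 = ((2 - 9) + (-1 - 1))*3 = (-7 - 2)*3 = -9*3 = -27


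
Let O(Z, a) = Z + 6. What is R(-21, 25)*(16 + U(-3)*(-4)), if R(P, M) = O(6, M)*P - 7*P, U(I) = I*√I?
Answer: -1680 - 1260*I*√3 ≈ -1680.0 - 2182.4*I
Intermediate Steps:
O(Z, a) = 6 + Z
U(I) = I^(3/2)
R(P, M) = 5*P (R(P, M) = (6 + 6)*P - 7*P = 12*P - 7*P = 5*P)
R(-21, 25)*(16 + U(-3)*(-4)) = (5*(-21))*(16 + (-3)^(3/2)*(-4)) = -105*(16 - 3*I*√3*(-4)) = -105*(16 + 12*I*√3) = -1680 - 1260*I*√3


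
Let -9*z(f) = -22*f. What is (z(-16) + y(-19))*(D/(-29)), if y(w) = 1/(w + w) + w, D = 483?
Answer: 3201163/3306 ≈ 968.29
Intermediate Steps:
z(f) = 22*f/9 (z(f) = -(-22)*f/9 = 22*f/9)
y(w) = w + 1/(2*w) (y(w) = 1/(2*w) + w = w + 1/(2*w))
(z(-16) + y(-19))*(D/(-29)) = ((22/9)*(-16) + (-19 + (½)/(-19)))*(483/(-29)) = (-352/9 + (-19 + (½)*(-1/19)))*(483*(-1/29)) = (-352/9 + (-19 - 1/38))*(-483/29) = (-352/9 - 723/38)*(-483/29) = -19883/342*(-483/29) = 3201163/3306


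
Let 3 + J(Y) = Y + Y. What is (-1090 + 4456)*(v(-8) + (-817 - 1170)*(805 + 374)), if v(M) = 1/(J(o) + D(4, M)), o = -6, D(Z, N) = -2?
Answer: -7885437516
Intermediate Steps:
J(Y) = -3 + 2*Y (J(Y) = -3 + (Y + Y) = -3 + 2*Y)
v(M) = -1/17 (v(M) = 1/((-3 + 2*(-6)) - 2) = 1/((-3 - 12) - 2) = 1/(-15 - 2) = 1/(-17) = -1/17)
(-1090 + 4456)*(v(-8) + (-817 - 1170)*(805 + 374)) = (-1090 + 4456)*(-1/17 + (-817 - 1170)*(805 + 374)) = 3366*(-1/17 - 1987*1179) = 3366*(-1/17 - 2342673) = 3366*(-39825442/17) = -7885437516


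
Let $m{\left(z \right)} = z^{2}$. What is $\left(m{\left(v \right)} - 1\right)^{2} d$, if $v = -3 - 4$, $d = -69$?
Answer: $-158976$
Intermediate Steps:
$v = -7$
$\left(m{\left(v \right)} - 1\right)^{2} d = \left(\left(-7\right)^{2} - 1\right)^{2} \left(-69\right) = \left(49 - 1\right)^{2} \left(-69\right) = 48^{2} \left(-69\right) = 2304 \left(-69\right) = -158976$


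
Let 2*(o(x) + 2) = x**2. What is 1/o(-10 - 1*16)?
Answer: 1/336 ≈ 0.0029762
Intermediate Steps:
o(x) = -2 + x**2/2
1/o(-10 - 1*16) = 1/(-2 + (-10 - 1*16)**2/2) = 1/(-2 + (-10 - 16)**2/2) = 1/(-2 + (1/2)*(-26)**2) = 1/(-2 + (1/2)*676) = 1/(-2 + 338) = 1/336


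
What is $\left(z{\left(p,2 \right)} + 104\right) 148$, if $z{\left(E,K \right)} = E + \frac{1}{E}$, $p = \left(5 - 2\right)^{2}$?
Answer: $\frac{150664}{9} \approx 16740.0$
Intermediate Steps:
$p = 9$ ($p = 3^{2} = 9$)
$\left(z{\left(p,2 \right)} + 104\right) 148 = \left(\left(9 + \frac{1}{9}\right) + 104\right) 148 = \left(\frac{82}{9} + 104\right) 148 = \frac{1018}{9} \cdot 148 = \frac{150664}{9}$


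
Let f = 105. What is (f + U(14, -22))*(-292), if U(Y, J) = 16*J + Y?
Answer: 68036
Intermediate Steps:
U(Y, J) = Y + 16*J
(f + U(14, -22))*(-292) = (105 + (14 + 16*(-22)))*(-292) = (105 + (14 - 352))*(-292) = (105 - 338)*(-292) = -233*(-292) = 68036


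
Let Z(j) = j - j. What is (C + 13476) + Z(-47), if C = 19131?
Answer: 32607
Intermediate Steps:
Z(j) = 0
(C + 13476) + Z(-47) = (19131 + 13476) + 0 = 32607 + 0 = 32607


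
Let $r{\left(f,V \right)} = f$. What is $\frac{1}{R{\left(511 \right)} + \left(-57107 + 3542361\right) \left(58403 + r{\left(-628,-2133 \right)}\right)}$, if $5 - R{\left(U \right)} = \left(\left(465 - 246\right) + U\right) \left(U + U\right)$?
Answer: $\frac{1}{201359803795} \approx 4.9662 \cdot 10^{-12}$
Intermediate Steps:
$R{\left(U \right)} = 5 - 2 U \left(219 + U\right)$ ($R{\left(U \right)} = 5 - \left(\left(465 - 246\right) + U\right) \left(U + U\right) = 5 - \left(219 + U\right) 2 U = 5 - 2 U \left(219 + U\right)$)
$\frac{1}{R{\left(511 \right)} + \left(-57107 + 3542361\right) \left(58403 + r{\left(-628,-2133 \right)}\right)} = \frac{1}{\left(5 - 223818 - 2 \cdot 511^{2}\right) + \left(-57107 + 3542361\right) \left(58403 - 628\right)} = \frac{1}{\left(5 - 223818 - 522242\right) + 3485254 \cdot 57775} = \frac{1}{\left(5 - 223818 - 522242\right) + 201360549850} = \frac{1}{-746055 + 201360549850} = \frac{1}{201359803795}$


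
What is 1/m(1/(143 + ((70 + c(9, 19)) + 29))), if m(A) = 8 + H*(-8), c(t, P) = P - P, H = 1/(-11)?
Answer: 11/96 ≈ 0.11458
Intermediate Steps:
H = -1/11 ≈ -0.090909
c(t, P) = 0
m(A) = 96/11 (m(A) = 8 - 1/11*(-8) = 8 + 8/11 = 96/11)
1/m(1/(143 + ((70 + c(9, 19)) + 29))) = 1/(96/11) = 11/96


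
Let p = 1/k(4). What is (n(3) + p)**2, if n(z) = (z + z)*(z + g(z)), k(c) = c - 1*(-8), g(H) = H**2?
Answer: 748225/144 ≈ 5196.0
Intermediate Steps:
k(c) = 8 + c (k(c) = c + 8 = 8 + c)
p = 1/12 (p = 1/(8 + 4) = 1/12 ≈ 0.083333)
n(z) = 2*z*(z + z**2) (n(z) = (z + z)*(z + z**2) = (2*z)*(z + z**2) = 2*z*(z + z**2))
(n(3) + p)**2 = (2*3**2*(1 + 3) + 1/12)**2 = (2*9*4 + 1/12)**2 = (72 + 1/12)**2 = (865/12)**2 = 748225/144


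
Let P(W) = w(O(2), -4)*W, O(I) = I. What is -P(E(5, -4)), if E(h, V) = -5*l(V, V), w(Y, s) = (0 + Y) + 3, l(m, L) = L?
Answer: -100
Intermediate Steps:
w(Y, s) = 3 + Y (w(Y, s) = Y + 3 = 3 + Y)
E(h, V) = -5*V
P(W) = 5*W (P(W) = (3 + 2)*W = 5*W)
-P(E(5, -4)) = -5*(-5*(-4)) = -5*20 = -1*100 = -100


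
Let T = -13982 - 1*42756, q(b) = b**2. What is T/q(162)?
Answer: -28369/13122 ≈ -2.1619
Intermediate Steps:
T = -56738 (T = -13982 - 42756 = -56738)
T/q(162) = -56738/(162**2) = -56738/26244 = -56738*1/26244 = -28369/13122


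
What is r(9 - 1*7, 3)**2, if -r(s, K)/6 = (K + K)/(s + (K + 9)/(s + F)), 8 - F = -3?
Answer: 54756/361 ≈ 151.68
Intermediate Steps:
F = 11 (F = 8 - 1*(-3) = 8 + 3 = 11)
r(s, K) = -12*K/(s + (9 + K)/(11 + s)) (r(s, K) = -6*(K + K)/(s + (K + 9)/(s + 11)) = -6*2*K/(s + (9 + K)/(11 + s)) = -12*K/(s + (9 + K)/(11 + s)))
r(9 - 1*7, 3)**2 = (-12*3*(11 + (9 - 1*7))/(9 + 3 + (9 - 1*7)**2 + 11*(9 - 1*7)))**2 = (-12*3*(11 + (9 - 7))/(9 + 3 + (9 - 7)**2 + 11*(9 - 7)))**2 = (-12*3*(11 + 2)/(9 + 3 + 2**2 + 11*2))**2 = (-12*3*13/(9 + 3 + 4 + 22))**2 = (-12*3*13/38)**2 = (-12*3*1/38*13)**2 = (-234/19)**2 = 54756/361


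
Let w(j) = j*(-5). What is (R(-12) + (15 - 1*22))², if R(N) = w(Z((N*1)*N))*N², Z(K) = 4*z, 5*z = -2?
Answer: 1311025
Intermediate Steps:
z = -⅖ (z = (⅕)*(-2) = -⅖ ≈ -0.40000)
Z(K) = -8/5 (Z(K) = 4*(-⅖) = -8/5)
w(j) = -5*j
R(N) = 8*N² (R(N) = (-5*(-8/5))*N² = 8*N²)
(R(-12) + (15 - 1*22))² = (8*(-12)² + (15 - 1*22))² = (8*144 + (15 - 22))² = (1152 - 7)² = 1145² = 1311025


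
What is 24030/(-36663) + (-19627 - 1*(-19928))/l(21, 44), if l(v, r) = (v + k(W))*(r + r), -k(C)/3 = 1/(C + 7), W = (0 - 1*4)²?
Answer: -23066947/46928640 ≈ -0.49153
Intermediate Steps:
W = 16 (W = (0 - 4)² = (-4)² = 16)
k(C) = -3/(7 + C) (k(C) = -3/(C + 7) = -3/(7 + C))
l(v, r) = 2*r*(-3/23 + v) (l(v, r) = (v - 3/(7 + 16))*(r + r) = (v - 3/23)*(2*r) = (-3/23 + v)*(2*r) = 2*r*(-3/23 + v))
24030/(-36663) + (-19627 - 1*(-19928))/l(21, 44) = 24030/(-36663) + (-19627 - 1*(-19928))/(((2/23)*44*(-3 + 23*21))) = 24030*(-1/36663) + (-19627 + 19928)/(((2/23)*44*(-3 + 483))) = -8010/12221 + 301/(((2/23)*44*480)) = -8010/12221 + 301/(42240/23) = -8010/12221 + 301*(23/42240) = -8010/12221 + 6923/42240 = -23066947/46928640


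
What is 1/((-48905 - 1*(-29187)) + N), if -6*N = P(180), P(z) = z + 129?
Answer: -2/39539 ≈ -5.0583e-5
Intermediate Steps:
P(z) = 129 + z
N = -103/2 (N = -(129 + 180)/6 = -⅙*309 = -103/2 ≈ -51.500)
1/((-48905 - 1*(-29187)) + N) = 1/((-48905 - 1*(-29187)) - 103/2) = 1/((-48905 + 29187) - 103/2) = 1/(-19718 - 103/2) = 1/(-39539/2) = -2/39539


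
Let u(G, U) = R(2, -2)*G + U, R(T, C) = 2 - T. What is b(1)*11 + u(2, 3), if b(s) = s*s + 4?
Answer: 58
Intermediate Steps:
u(G, U) = U (u(G, U) = (2 - 1*2)*G + U = (2 - 2)*G + U = 0*G + U = 0 + U = U)
b(s) = 4 + s² (b(s) = s² + 4 = 4 + s²)
b(1)*11 + u(2, 3) = (4 + 1²)*11 + 3 = (4 + 1)*11 + 3 = 5*11 + 3 = 55 + 3 = 58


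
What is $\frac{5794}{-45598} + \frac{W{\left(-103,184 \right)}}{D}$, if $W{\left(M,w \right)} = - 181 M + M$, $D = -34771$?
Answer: $- \frac{523425047}{792744029} \approx -0.66027$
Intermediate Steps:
$W{\left(M,w \right)} = - 180 M$
$\frac{5794}{-45598} + \frac{W{\left(-103,184 \right)}}{D} = \frac{5794}{-45598} + \frac{\left(-180\right) \left(-103\right)}{-34771} = 5794 \left(- \frac{1}{45598}\right) + 18540 \left(- \frac{1}{34771}\right) = - \frac{2897}{22799} - \frac{18540}{34771} = - \frac{523425047}{792744029}$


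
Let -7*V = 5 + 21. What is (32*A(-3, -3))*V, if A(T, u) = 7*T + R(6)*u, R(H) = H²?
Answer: 107328/7 ≈ 15333.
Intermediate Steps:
V = -26/7 (V = -(5 + 21)/7 = -⅐*26 = -26/7 ≈ -3.7143)
A(T, u) = 7*T + 36*u (A(T, u) = 7*T + 6²*u = 7*T + 36*u)
(32*A(-3, -3))*V = (32*(7*(-3) + 36*(-3)))*(-26/7) = (32*(-21 - 108))*(-26/7) = (32*(-129))*(-26/7) = -4128*(-26/7) = 107328/7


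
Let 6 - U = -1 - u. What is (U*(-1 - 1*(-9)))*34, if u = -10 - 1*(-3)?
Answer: 0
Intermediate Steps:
u = -7 (u = -10 + 3 = -7)
U = 0 (U = 6 - (-1 - 1*(-7)) = 6 - (-1 + 7) = 6 - 1*6 = 6 - 6 = 0)
(U*(-1 - 1*(-9)))*34 = (0*(-1 - 1*(-9)))*34 = (0*(-1 + 9))*34 = (0*8)*34 = 0*34 = 0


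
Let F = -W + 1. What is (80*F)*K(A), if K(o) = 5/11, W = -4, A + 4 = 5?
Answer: 2000/11 ≈ 181.82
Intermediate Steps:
A = 1 (A = -4 + 5 = 1)
K(o) = 5/11 (K(o) = 5*(1/11) = 5/11)
F = 5 (F = -1*(-4) + 1 = 4 + 1 = 5)
(80*F)*K(A) = (80*5)*(5/11) = 400*(5/11) = 2000/11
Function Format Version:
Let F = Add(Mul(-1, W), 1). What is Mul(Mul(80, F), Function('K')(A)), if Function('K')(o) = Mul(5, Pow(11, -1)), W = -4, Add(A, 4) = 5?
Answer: Rational(2000, 11) ≈ 181.82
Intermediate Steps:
A = 1 (A = Add(-4, 5) = 1)
Function('K')(o) = Rational(5, 11) (Function('K')(o) = Mul(5, Rational(1, 11)) = Rational(5, 11))
F = 5 (F = Add(Mul(-1, -4), 1) = Add(4, 1) = 5)
Mul(Mul(80, F), Function('K')(A)) = Mul(Mul(80, 5), Rational(5, 11)) = Mul(400, Rational(5, 11)) = Rational(2000, 11)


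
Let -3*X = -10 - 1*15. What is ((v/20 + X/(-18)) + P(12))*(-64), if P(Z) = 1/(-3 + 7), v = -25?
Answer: 2528/27 ≈ 93.630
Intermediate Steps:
X = 25/3 (X = -(-10 - 1*15)/3 = -(-10 - 15)/3 = -1/3*(-25) = 25/3 ≈ 8.3333)
P(Z) = 1/4
((v/20 + X/(-18)) + P(12))*(-64) = ((-25/20 + (25/3)/(-18)) + 1/4)*(-64) = ((-25*1/20 + (25/3)*(-1/18)) + 1/4)*(-64) = ((-5/4 - 25/54) + 1/4)*(-64) = (-185/108 + 1/4)*(-64) = -79/54*(-64) = 2528/27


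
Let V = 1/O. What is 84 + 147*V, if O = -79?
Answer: 6489/79 ≈ 82.139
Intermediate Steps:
V = -1/79 (V = 1/(-79) = -1/79 ≈ -0.012658)
84 + 147*V = 84 + 147*(-1/79) = 84 - 147/79 = 6489/79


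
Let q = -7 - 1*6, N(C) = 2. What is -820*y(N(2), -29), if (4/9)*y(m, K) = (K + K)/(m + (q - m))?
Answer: -107010/13 ≈ -8231.5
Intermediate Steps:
q = -13 (q = -7 - 6 = -13)
y(m, K) = -9*K/26 (y(m, K) = 9*((K + K)/(m + (-13 - m)))/4 = 9*((2*K)/(-13))/4 = 9*((2*K)*(-1/13))/4 = 9*(-2*K/13)/4 = -9*K/26)
-820*y(N(2), -29) = -(-3690)*(-29)/13 = -820*261/26 = -107010/13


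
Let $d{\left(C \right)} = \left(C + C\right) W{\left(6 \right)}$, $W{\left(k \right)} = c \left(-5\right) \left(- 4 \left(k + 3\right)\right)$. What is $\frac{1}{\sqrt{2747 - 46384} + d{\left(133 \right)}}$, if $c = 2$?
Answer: $\frac{95760}{9170021237} - \frac{i \sqrt{43637}}{9170021237} \approx 1.0443 \cdot 10^{-5} - 2.278 \cdot 10^{-8} i$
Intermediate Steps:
$W{\left(k \right)} = 120 + 40 k$ ($W{\left(k \right)} = 2 \left(-5\right) \left(- 4 \left(k + 3\right)\right) = - 10 \left(- 4 \left(3 + k\right)\right) = - 10 \left(-12 - 4 k\right) = 120 + 40 k$)
$d{\left(C \right)} = 720 C$ ($d{\left(C \right)} = \left(C + C\right) \left(120 + 40 \cdot 6\right) = 2 C \left(120 + 240\right) = 2 C 360 = 720 C$)
$\frac{1}{\sqrt{2747 - 46384} + d{\left(133 \right)}} = \frac{1}{\sqrt{2747 - 46384} + 720 \cdot 133} = \frac{1}{\sqrt{-43637} + 95760} = \frac{1}{i \sqrt{43637} + 95760} = \frac{1}{95760 + i \sqrt{43637}}$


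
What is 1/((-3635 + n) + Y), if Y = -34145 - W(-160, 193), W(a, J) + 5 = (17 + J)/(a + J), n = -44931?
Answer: -11/909836 ≈ -1.2090e-5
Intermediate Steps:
W(a, J) = -5 + (17 + J)/(J + a) (W(a, J) = -5 + (17 + J)/(a + J) = -5 + (17 + J)/(J + a))
Y = -375610/11 (Y = -34145 - (17 - 5*(-160) - 4*193)/(193 - 160) = -34145 - (17 + 800 - 772)/33 = -34145 - 45/33 = -34145 - 1*15/11 = -34145 - 15/11 = -375610/11 ≈ -34146.)
1/((-3635 + n) + Y) = 1/((-3635 - 44931) - 375610/11) = 1/(-48566 - 375610/11) = 1/(-909836/11) = -11/909836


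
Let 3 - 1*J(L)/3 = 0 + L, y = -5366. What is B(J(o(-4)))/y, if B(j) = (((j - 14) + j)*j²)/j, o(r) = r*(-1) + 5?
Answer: -450/2683 ≈ -0.16772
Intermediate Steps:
o(r) = 5 - r (o(r) = -r + 5 = 5 - r)
J(L) = 9 - 3*L (J(L) = 9 - 3*(0 + L) = 9 - 3*L)
B(j) = j*(-14 + 2*j) (B(j) = (((-14 + j) + j)*j²)/j = ((-14 + 2*j)*j²)/j = (j²*(-14 + 2*j))/j = j*(-14 + 2*j))
B(J(o(-4)))/y = (2*(9 - 3*(5 - 1*(-4)))*(-7 + (9 - 3*(5 - 1*(-4)))))/(-5366) = (2*(9 - 3*(5 + 4))*(-7 + (9 - 3*(5 + 4))))*(-1/5366) = (2*(9 - 3*9)*(-7 + (9 - 3*9)))*(-1/5366) = (2*(9 - 27)*(-7 + (9 - 27)))*(-1/5366) = (2*(-18)*(-7 - 18))*(-1/5366) = (2*(-18)*(-25))*(-1/5366) = 900*(-1/5366) = -450/2683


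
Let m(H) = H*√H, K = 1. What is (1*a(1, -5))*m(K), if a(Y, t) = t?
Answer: -5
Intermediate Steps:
m(H) = H^(3/2)
(1*a(1, -5))*m(K) = (1*(-5))*1^(3/2) = -5*1 = -5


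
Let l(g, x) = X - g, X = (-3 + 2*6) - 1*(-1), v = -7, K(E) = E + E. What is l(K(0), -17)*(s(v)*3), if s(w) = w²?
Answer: 1470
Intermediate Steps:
K(E) = 2*E
X = 10 (X = (-3 + 12) + 1 = 9 + 1 = 10)
l(g, x) = 10 - g
l(K(0), -17)*(s(v)*3) = (10 - 2*0)*((-7)²*3) = (10 - 1*0)*(49*3) = (10 + 0)*147 = 10*147 = 1470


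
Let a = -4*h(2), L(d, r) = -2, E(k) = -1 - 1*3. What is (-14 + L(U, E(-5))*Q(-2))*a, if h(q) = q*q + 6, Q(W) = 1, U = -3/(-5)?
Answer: 640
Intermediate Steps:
U = ⅗ (U = -3*(-⅕) = ⅗ ≈ 0.60000)
E(k) = -4 (E(k) = -1 - 3 = -4)
h(q) = 6 + q² (h(q) = q² + 6 = 6 + q²)
a = -40 (a = -4*(6 + 2²) = -4*(6 + 4) = -4*10 = -40)
(-14 + L(U, E(-5))*Q(-2))*a = (-14 - 2*1)*(-40) = (-14 - 2)*(-40) = -16*(-40) = 640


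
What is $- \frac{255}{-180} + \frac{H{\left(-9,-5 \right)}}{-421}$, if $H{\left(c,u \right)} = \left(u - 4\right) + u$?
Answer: $\frac{7325}{5052} \approx 1.4499$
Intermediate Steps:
$H{\left(c,u \right)} = -4 + 2 u$ ($H{\left(c,u \right)} = \left(-4 + u\right) + u = -4 + 2 u$)
$- \frac{255}{-180} + \frac{H{\left(-9,-5 \right)}}{-421} = - \frac{255}{-180} + \frac{-4 + 2 \left(-5\right)}{-421} = \left(-255\right) \left(- \frac{1}{180}\right) + \left(-4 - 10\right) \left(- \frac{1}{421}\right) = \frac{17}{12} - - \frac{14}{421} = \frac{17}{12} + \frac{14}{421} = \frac{7325}{5052}$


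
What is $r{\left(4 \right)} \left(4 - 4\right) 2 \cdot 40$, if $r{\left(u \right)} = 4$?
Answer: $0$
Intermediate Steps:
$r{\left(4 \right)} \left(4 - 4\right) 2 \cdot 40 = 4 \left(4 - 4\right) 2 \cdot 40 = 4 \cdot 0 \cdot 2 \cdot 40 = 4 \cdot 0 \cdot 40 = 0 \cdot 40 = 0$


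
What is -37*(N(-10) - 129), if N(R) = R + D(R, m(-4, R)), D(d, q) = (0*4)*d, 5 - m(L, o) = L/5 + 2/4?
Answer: 5143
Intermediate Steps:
m(L, o) = 9/2 - L/5 (m(L, o) = 5 - (L/5 + 2/4) = 5 - (L*(⅕) + 2*(¼)) = 5 - (L/5 + ½) = 5 - (½ + L/5) = 5 + (-½ - L/5) = 9/2 - L/5)
D(d, q) = 0 (D(d, q) = 0*d = 0)
N(R) = R (N(R) = R + 0 = R)
-37*(N(-10) - 129) = -37*(-10 - 129) = -37*(-139) = 5143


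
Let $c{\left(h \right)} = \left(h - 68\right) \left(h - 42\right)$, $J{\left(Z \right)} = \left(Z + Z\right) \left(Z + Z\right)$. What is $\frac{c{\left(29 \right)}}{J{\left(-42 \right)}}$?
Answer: $\frac{169}{2352} \approx 0.071854$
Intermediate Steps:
$J{\left(Z \right)} = 4 Z^{2}$ ($J{\left(Z \right)} = 2 Z 2 Z = 4 Z^{2}$)
$c{\left(h \right)} = \left(-68 + h\right) \left(-42 + h\right)$
$\frac{c{\left(29 \right)}}{J{\left(-42 \right)}} = \frac{2856 + 29^{2} - 3190}{4 \left(-42\right)^{2}} = \frac{2856 + 841 - 3190}{4 \cdot 1764} = \frac{507}{7056} = 507 \cdot \frac{1}{7056} = \frac{169}{2352}$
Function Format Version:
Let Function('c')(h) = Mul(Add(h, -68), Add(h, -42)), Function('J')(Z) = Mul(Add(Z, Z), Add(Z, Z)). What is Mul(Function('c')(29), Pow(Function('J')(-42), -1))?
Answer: Rational(169, 2352) ≈ 0.071854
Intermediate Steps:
Function('J')(Z) = Mul(4, Pow(Z, 2)) (Function('J')(Z) = Mul(Mul(2, Z), Mul(2, Z)) = Mul(4, Pow(Z, 2)))
Function('c')(h) = Mul(Add(-68, h), Add(-42, h))
Mul(Function('c')(29), Pow(Function('J')(-42), -1)) = Mul(Add(2856, Pow(29, 2), Mul(-110, 29)), Pow(Mul(4, Pow(-42, 2)), -1)) = Mul(Add(2856, 841, -3190), Pow(Mul(4, 1764), -1)) = Mul(507, Pow(7056, -1)) = Mul(507, Rational(1, 7056)) = Rational(169, 2352)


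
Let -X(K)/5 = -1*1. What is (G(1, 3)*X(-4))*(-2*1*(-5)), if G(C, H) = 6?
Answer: 300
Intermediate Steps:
X(K) = 5 (X(K) = -(-5) = -5*(-1) = 5)
(G(1, 3)*X(-4))*(-2*1*(-5)) = (6*5)*(-2*1*(-5)) = 30*(-2*(-5)) = 30*10 = 300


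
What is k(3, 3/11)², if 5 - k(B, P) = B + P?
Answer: 361/121 ≈ 2.9835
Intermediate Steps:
k(B, P) = 5 - B - P (k(B, P) = 5 - (B + P) = 5 + (-B - P) = 5 - B - P)
k(3, 3/11)² = (5 - 1*3 - 3/11)² = (5 - 3 - 3/11)² = (19/11)² = 361/121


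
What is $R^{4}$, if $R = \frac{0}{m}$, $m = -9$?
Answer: $0$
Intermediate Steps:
$R = 0$ ($R = \frac{0}{-9} = 0 \left(- \frac{1}{9}\right) = 0$)
$R^{4} = 0^{4} = 0$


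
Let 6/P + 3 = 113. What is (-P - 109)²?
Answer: 35976004/3025 ≈ 11893.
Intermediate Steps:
P = 3/55 (P = 6/(-3 + 113) = 6/110 = 6*(1/110) = 3/55 ≈ 0.054545)
(-P - 109)² = (-1*3/55 - 109)² = (-3/55 - 109)² = (-5998/55)² = 35976004/3025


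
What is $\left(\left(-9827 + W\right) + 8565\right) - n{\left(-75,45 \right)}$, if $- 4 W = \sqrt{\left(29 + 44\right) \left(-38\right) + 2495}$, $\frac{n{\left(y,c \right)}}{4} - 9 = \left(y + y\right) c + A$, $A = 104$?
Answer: $25286 - \frac{3 i \sqrt{31}}{4} \approx 25286.0 - 4.1758 i$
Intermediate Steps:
$n{\left(y,c \right)} = 452 + 8 c y$ ($n{\left(y,c \right)} = 36 + 4 \left(\left(y + y\right) c + 104\right) = 36 + 4 \left(2 y c + 104\right) = 36 + 4 \left(2 c y + 104\right) = 36 + 4 \left(104 + 2 c y\right) = 36 + \left(416 + 8 c y\right) = 452 + 8 c y$)
$W = - \frac{3 i \sqrt{31}}{4}$ ($W = - \frac{\sqrt{\left(29 + 44\right) \left(-38\right) + 2495}}{4} = - \frac{\sqrt{73 \left(-38\right) + 2495}}{4} = - \frac{\sqrt{-2774 + 2495}}{4} = - \frac{\sqrt{-279}}{4} = - \frac{3 i \sqrt{31}}{4} \approx - 4.1758 i$)
$\left(\left(-9827 + W\right) + 8565\right) - n{\left(-75,45 \right)} = \left(\left(-9827 - \frac{3 i \sqrt{31}}{4}\right) + 8565\right) - \left(452 + 8 \cdot 45 \left(-75\right)\right) = \left(-1262 - \frac{3 i \sqrt{31}}{4}\right) - \left(452 - 27000\right) = \left(-1262 - \frac{3 i \sqrt{31}}{4}\right) - -26548 = \left(-1262 - \frac{3 i \sqrt{31}}{4}\right) + 26548 = 25286 - \frac{3 i \sqrt{31}}{4}$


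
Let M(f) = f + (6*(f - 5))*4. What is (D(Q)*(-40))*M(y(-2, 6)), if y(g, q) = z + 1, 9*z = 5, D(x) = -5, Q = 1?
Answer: -146000/9 ≈ -16222.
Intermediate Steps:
z = 5/9 (z = (⅑)*5 = 5/9 ≈ 0.55556)
y(g, q) = 14/9 (y(g, q) = 5/9 + 1 = 14/9)
M(f) = -120 + 25*f (M(f) = f + (6*(-5 + f))*4 = f + (-30 + 6*f)*4 = f + (-120 + 24*f) = -120 + 25*f)
(D(Q)*(-40))*M(y(-2, 6)) = (-5*(-40))*(-120 + 25*(14/9)) = 200*(-120 + 350/9) = 200*(-730/9) = -146000/9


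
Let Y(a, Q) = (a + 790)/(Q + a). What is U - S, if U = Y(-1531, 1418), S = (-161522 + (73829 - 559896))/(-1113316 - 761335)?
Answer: 1315938834/211835563 ≈ 6.2121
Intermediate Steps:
Y(a, Q) = (790 + a)/(Q + a)
S = 647589/1874651 (S = (-161522 - 486067)/(-1874651) = -647589*(-1/1874651) = 647589/1874651 ≈ 0.34545)
U = 741/113 (U = (790 - 1531)/(1418 - 1531) = -741/(-113) = -1/113*(-741) = 741/113 ≈ 6.5575)
U - S = 741/113 - 1*647589/1874651 = 741/113 - 647589/1874651 = 1315938834/211835563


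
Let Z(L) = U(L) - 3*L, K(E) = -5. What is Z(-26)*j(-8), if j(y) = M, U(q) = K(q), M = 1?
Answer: 73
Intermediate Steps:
U(q) = -5
j(y) = 1
Z(L) = -5 - 3*L
Z(-26)*j(-8) = (-5 - 3*(-26))*1 = (-5 + 78)*1 = 73*1 = 73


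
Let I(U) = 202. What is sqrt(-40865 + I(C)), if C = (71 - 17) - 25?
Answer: I*sqrt(40663) ≈ 201.65*I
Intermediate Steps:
C = 29 (C = 54 - 25 = 29)
sqrt(-40865 + I(C)) = sqrt(-40865 + 202) = sqrt(-40663) = I*sqrt(40663)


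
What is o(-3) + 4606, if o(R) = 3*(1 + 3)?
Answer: 4618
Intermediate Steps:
o(R) = 12 (o(R) = 3*4 = 12)
o(-3) + 4606 = 12 + 4606 = 4618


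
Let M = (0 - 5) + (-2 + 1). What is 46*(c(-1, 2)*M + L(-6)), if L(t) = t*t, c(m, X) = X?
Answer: 1104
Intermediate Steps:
M = -6 (M = -5 - 1 = -6)
L(t) = t²
46*(c(-1, 2)*M + L(-6)) = 46*(2*(-6) + (-6)²) = 46*(-12 + 36) = 46*24 = 1104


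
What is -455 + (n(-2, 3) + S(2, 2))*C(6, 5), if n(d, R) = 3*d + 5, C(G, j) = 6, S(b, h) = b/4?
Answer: -458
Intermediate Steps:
S(b, h) = b/4 (S(b, h) = b*(1/4) = b/4)
n(d, R) = 5 + 3*d
-455 + (n(-2, 3) + S(2, 2))*C(6, 5) = -455 + ((5 + 3*(-2)) + (1/4)*2)*6 = -455 + ((5 - 6) + 1/2)*6 = -455 + (-1 + 1/2)*6 = -455 - 1/2*6 = -455 - 3 = -458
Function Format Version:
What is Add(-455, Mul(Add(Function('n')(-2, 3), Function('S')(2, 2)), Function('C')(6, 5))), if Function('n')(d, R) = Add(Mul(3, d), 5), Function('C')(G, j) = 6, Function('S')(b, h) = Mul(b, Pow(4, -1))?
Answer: -458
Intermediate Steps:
Function('S')(b, h) = Mul(Rational(1, 4), b) (Function('S')(b, h) = Mul(b, Rational(1, 4)) = Mul(Rational(1, 4), b))
Function('n')(d, R) = Add(5, Mul(3, d))
Add(-455, Mul(Add(Function('n')(-2, 3), Function('S')(2, 2)), Function('C')(6, 5))) = Add(-455, Mul(Add(Add(5, Mul(3, -2)), Mul(Rational(1, 4), 2)), 6)) = Add(-455, Mul(Add(Add(5, -6), Rational(1, 2)), 6)) = Add(-455, Mul(Add(-1, Rational(1, 2)), 6)) = Add(-455, Mul(Rational(-1, 2), 6)) = Add(-455, -3) = -458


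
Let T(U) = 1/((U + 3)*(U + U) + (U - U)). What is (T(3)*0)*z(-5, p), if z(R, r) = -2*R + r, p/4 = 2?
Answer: 0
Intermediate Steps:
p = 8 (p = 4*2 = 8)
z(R, r) = r - 2*R
T(U) = 1/(2*U*(3 + U)) (T(U) = 1/((3 + U)*(2*U) + 0) = 1/(2*U*(3 + U) + 0) = 1/(2*U*(3 + U)))
(T(3)*0)*z(-5, p) = (((½)/(3*(3 + 3)))*0)*(8 - 2*(-5)) = (((½)*(⅓)/6)*0)*(8 + 10) = (((½)*(⅓)*(⅙))*0)*18 = ((1/36)*0)*18 = 0*18 = 0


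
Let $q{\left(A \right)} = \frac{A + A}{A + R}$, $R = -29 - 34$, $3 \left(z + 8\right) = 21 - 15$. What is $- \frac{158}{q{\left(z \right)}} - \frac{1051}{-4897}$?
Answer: $- \frac{8895747}{9794} \approx -908.29$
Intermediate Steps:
$z = -6$ ($z = -8 + \frac{21 - 15}{3} = -8 + \frac{1}{3} \cdot 6 = -8 + 2 = -6$)
$R = -63$ ($R = -29 - 34 = -63$)
$q{\left(A \right)} = \frac{2 A}{-63 + A}$ ($q{\left(A \right)} = \frac{A + A}{A - 63} = \frac{2 A}{-63 + A}$)
$- \frac{158}{q{\left(z \right)}} - \frac{1051}{-4897} = - \frac{158}{2 \left(-6\right) \frac{1}{-63 - 6}} - \frac{1051}{-4897} = - \frac{158}{2 \left(-6\right) \frac{1}{-69}} - - \frac{1051}{4897} = - \frac{158}{2 \left(-6\right) \left(- \frac{1}{69}\right)} + \frac{1051}{4897} = - \frac{158}{\frac{4}{23}} + \frac{1051}{4897} = \left(-158\right) \frac{23}{4} + \frac{1051}{4897} = - \frac{1817}{2} + \frac{1051}{4897} = - \frac{8895747}{9794}$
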